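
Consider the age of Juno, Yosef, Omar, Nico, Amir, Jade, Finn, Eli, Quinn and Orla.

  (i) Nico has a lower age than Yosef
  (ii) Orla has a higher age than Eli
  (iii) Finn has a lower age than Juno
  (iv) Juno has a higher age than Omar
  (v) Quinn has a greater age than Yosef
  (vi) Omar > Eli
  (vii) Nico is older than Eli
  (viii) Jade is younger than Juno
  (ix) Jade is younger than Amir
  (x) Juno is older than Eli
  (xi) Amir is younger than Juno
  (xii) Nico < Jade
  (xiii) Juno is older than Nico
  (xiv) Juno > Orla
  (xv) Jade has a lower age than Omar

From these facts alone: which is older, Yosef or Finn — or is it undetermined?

undetermined

Following every chain through Finn: above Finn we get Juno.
Yosef is not reached, and no chain runs the other way from Yosef to Finn.
So the given relations leave the order of Finn and Yosef undetermined.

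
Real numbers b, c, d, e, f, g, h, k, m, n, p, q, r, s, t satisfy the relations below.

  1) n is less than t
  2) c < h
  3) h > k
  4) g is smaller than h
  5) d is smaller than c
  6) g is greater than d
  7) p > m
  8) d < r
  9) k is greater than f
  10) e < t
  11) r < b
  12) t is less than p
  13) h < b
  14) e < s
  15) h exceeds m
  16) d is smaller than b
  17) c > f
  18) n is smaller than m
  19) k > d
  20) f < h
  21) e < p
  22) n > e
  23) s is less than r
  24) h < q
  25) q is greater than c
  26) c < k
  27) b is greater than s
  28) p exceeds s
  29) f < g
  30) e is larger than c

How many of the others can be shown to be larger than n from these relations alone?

Directly above n: m, t.
One step further: h, p (4 so far).
One step further: q, b (6 so far).
No other element is forced above n by the given relations, so the count is 6.

6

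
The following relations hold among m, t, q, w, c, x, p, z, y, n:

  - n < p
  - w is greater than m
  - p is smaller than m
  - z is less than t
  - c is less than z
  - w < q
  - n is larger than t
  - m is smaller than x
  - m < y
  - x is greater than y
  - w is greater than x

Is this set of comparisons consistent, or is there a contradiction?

The single ordering c < z < t < n < p < m < y < x < w < q satisfies every listed relation, so no contradiction arises.

consistent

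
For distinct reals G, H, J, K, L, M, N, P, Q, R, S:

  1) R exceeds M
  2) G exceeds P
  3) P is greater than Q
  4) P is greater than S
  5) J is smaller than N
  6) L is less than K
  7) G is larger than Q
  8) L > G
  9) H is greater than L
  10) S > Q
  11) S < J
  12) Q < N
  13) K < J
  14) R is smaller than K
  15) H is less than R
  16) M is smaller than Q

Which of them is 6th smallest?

The consecutive relations fix a unique order: M < Q < S < P < G < L < H < R < K < J < N.
Counting 6 from the smallest end gives L.

L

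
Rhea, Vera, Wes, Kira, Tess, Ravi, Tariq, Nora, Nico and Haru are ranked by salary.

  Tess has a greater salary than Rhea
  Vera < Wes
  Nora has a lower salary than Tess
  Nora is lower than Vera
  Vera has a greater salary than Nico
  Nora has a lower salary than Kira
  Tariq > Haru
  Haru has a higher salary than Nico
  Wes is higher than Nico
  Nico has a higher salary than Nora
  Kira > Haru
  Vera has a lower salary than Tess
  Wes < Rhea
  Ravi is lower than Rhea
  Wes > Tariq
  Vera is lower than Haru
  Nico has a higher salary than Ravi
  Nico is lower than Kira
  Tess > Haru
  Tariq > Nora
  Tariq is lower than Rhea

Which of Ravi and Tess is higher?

Following the relations from Ravi: Ravi < Nico < Vera < Haru < Tariq < Wes < Rhea < Tess.
So Ravi < Tess; Tess is the higher of the two.

Tess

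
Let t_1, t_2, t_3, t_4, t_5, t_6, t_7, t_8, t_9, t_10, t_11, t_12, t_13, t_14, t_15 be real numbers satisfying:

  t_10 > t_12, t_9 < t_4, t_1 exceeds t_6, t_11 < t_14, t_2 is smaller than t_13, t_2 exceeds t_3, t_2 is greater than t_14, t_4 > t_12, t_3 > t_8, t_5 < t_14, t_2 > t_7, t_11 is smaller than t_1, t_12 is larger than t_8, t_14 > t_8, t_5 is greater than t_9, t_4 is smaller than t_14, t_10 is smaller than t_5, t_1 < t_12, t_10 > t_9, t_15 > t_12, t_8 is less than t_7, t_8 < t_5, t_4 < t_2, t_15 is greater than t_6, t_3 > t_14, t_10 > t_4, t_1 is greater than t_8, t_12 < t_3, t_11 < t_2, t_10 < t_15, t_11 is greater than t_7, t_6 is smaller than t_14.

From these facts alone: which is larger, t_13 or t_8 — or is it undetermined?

t_13

The relevant relations are t_8 < t_7; t_7 < t_11; t_11 < t_1; t_1 < t_12; t_12 < t_10; t_10 < t_5; t_5 < t_14; t_14 < t_3; t_3 < t_2; t_2 < t_13.
Together: t_8 < t_7 < t_11 < t_1 < t_12 < t_10 < t_5 < t_14 < t_3 < t_2 < t_13.
So t_13 is larger.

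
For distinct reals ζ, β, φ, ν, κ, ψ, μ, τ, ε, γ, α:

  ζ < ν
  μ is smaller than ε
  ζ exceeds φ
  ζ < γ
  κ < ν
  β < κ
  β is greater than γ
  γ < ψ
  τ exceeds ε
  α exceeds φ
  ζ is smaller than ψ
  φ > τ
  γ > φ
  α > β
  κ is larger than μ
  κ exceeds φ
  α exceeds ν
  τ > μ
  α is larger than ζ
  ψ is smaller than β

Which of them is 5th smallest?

Piecing the relations together gives one ordering: μ < ε < τ < φ < ζ < γ < ψ < β < κ < ν < α.
Counting 5 from the smallest end gives ζ.

ζ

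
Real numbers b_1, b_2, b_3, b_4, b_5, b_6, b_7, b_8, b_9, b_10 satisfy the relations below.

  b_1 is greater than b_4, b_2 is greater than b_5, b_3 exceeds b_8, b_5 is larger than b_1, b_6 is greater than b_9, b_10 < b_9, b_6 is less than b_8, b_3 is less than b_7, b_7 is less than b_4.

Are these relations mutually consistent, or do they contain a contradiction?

Every relation is compatible with b_10 < b_9 < b_6 < b_8 < b_3 < b_7 < b_4 < b_1 < b_5 < b_2; the set is consistent.

consistent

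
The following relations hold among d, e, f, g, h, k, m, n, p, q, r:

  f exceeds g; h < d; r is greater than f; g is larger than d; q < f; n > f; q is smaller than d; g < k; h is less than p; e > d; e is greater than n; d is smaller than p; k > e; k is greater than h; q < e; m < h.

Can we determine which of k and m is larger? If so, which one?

The relevant relations are m < h; h < d; d < g; g < f; f < n; n < e; e < k.
Chaining these gives m < h < d < g < f < n < e < k.
So k is larger.

k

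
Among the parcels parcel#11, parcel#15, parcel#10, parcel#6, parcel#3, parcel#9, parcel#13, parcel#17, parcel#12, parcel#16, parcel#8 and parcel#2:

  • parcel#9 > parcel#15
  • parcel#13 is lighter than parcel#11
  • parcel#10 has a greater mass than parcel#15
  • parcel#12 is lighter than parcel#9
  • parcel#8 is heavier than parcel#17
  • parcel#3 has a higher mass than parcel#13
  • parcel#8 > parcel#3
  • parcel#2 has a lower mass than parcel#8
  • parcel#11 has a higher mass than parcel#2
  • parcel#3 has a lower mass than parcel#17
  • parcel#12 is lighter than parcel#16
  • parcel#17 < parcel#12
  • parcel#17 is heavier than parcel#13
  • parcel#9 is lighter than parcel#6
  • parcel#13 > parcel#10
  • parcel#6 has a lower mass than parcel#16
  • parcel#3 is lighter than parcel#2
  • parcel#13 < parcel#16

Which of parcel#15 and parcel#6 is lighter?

parcel#15

parcel#15 < parcel#10 and parcel#10 < parcel#13 give parcel#15 < parcel#13.
Then parcel#13 < parcel#3 extends the chain to parcel#3.
With parcel#3 < parcel#17: parcel#15 < parcel#10 < parcel#13 < parcel#3 < parcel#17.
Then parcel#17 < parcel#12 extends the chain to parcel#12.
With parcel#12 < parcel#9: parcel#15 < parcel#10 < parcel#13 < parcel#3 < parcel#17 < parcel#12 < parcel#9.
Then parcel#9 < parcel#6 extends the chain to parcel#6.
So parcel#15 < parcel#6; parcel#15 is the lighter of the two.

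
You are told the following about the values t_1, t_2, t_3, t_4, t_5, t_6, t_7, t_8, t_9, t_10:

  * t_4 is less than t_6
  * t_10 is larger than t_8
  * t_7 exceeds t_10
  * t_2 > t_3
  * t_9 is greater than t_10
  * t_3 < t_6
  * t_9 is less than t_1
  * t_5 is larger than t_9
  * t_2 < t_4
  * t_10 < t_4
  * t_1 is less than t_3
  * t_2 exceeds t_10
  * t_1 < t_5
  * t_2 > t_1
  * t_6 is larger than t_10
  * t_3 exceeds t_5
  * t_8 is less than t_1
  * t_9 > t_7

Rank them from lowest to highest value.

The consecutive links are each given: t_8 < t_10; t_10 < t_7; t_7 < t_9; t_9 < t_1; t_1 < t_5; t_5 < t_3; t_3 < t_2; t_2 < t_4; t_4 < t_6.

t_8 < t_10 < t_7 < t_9 < t_1 < t_5 < t_3 < t_2 < t_4 < t_6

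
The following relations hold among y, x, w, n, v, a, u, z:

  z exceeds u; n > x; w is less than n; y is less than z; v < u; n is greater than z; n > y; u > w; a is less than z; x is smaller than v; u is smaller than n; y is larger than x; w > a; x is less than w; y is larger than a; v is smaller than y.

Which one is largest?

Chaining downward from n: directly below it, x, w, y, u, z; then a, v.
That covers every other element, and nothing is given above n, so n is the largest.

n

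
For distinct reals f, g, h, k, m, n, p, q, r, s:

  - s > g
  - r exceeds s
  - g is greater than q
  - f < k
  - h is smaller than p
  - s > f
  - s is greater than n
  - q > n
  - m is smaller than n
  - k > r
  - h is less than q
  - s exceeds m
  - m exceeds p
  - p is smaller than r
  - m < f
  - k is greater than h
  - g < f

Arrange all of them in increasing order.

h < p < m < n < q < g < f < s < r < k

The consecutive links are each given: h < p; p < m; m < n; n < q; q < g; g < f; f < s; s < r; r < k.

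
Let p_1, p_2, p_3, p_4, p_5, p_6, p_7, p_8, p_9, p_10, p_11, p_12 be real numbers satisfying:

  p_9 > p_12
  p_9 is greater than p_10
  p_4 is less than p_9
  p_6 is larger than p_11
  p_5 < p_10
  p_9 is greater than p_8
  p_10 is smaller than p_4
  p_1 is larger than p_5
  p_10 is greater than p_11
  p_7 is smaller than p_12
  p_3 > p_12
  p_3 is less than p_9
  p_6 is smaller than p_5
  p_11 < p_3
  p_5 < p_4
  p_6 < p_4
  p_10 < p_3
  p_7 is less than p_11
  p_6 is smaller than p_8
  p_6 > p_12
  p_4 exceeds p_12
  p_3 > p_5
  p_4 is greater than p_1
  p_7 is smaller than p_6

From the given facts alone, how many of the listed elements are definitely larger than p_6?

The elements the relations force above p_6 are p_5, p_10, p_3, p_8, p_1, p_4, p_9 — no chain reaches any other.
That is 7.

7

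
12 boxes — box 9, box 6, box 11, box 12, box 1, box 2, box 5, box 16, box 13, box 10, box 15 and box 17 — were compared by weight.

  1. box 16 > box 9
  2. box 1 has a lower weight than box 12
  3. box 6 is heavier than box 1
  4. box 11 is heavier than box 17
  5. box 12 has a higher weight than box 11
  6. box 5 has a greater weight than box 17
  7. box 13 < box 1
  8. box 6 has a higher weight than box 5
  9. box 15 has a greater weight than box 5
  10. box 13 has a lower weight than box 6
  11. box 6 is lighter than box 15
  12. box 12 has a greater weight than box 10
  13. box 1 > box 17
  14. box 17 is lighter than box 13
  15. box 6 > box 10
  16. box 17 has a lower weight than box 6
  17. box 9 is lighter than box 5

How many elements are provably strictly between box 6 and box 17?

3

The relations place box 17 below box 6. An element lies strictly between them when it is forced above box 17 and also forced below box 6.
Above box 17: {box 11, box 5, box 13, box 1, box 12, box 15}. Below box 6: {box 10, box 9, box 5, box 13, box 1}.
Intersection: {box 5, box 13, box 1} — 3.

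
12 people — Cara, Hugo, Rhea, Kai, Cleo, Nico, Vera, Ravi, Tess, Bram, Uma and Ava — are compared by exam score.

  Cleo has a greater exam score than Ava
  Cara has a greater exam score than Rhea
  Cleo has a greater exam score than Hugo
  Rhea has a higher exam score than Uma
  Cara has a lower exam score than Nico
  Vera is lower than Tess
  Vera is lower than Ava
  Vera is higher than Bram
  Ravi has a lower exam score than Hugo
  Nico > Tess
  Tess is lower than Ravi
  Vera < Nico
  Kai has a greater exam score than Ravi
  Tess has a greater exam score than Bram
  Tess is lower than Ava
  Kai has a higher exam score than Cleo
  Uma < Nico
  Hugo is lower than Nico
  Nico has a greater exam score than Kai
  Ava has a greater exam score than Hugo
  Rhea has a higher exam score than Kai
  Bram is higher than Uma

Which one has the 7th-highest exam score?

Hugo

The consecutive relations fix a unique order: Uma < Bram < Vera < Tess < Ravi < Hugo < Ava < Cleo < Kai < Rhea < Cara < Nico.
Counting 7 from the largest end gives Hugo.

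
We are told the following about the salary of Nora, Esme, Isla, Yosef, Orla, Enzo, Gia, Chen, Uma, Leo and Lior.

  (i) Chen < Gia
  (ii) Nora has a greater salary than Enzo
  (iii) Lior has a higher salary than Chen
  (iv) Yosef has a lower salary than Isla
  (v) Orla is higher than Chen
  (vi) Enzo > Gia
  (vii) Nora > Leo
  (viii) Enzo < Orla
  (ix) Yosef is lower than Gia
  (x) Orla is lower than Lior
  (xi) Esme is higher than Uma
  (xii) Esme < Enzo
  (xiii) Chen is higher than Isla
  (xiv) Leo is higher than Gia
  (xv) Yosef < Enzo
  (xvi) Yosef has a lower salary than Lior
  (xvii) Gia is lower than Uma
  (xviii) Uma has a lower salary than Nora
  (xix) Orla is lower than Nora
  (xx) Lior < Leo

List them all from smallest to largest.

Yosef < Isla < Chen < Gia < Uma < Esme < Enzo < Orla < Lior < Leo < Nora

Each adjacent pair is fixed by a given relation: Yosef < Isla; Isla < Chen; Chen < Gia; Gia < Uma; Uma < Esme; Esme < Enzo; Enzo < Orla; Orla < Lior; Lior < Leo; Leo < Nora. Chaining them end to end gives the full order.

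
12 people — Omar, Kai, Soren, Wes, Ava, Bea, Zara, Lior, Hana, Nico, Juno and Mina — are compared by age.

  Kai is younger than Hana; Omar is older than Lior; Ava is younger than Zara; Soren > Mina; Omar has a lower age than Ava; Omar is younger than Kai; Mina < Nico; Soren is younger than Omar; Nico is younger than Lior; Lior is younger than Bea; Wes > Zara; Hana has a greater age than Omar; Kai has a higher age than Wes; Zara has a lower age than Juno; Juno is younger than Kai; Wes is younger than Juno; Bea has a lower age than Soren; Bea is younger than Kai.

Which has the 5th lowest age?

The consecutive relations fix a unique order: Mina < Nico < Lior < Bea < Soren < Omar < Ava < Zara < Wes < Juno < Kai < Hana.
Counting 5 from the smallest end gives Soren.

Soren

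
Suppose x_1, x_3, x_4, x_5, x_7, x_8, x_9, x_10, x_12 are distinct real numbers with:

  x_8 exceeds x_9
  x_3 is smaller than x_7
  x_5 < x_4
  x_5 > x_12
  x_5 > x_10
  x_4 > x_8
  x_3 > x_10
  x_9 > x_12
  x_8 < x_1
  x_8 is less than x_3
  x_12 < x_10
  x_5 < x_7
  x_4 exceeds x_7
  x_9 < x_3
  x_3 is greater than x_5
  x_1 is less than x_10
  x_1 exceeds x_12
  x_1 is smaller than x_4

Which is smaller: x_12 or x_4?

x_12 < x_9 and x_9 < x_8 give x_12 < x_8.
With x_8 < x_1: x_12 < x_9 < x_8 < x_1.
Then x_1 < x_10 extends the chain to x_10.
With x_10 < x_5: x_12 < x_9 < x_8 < x_1 < x_10 < x_5.
With x_5 < x_3: x_12 < x_9 < x_8 < x_1 < x_10 < x_5 < x_3.
With x_3 < x_7: x_12 < x_9 < x_8 < x_1 < x_10 < x_5 < x_3 < x_7.
With x_7 < x_4: x_12 < x_9 < x_8 < x_1 < x_10 < x_5 < x_3 < x_7 < x_4.
So x_12 < x_4; x_12 is the smaller of the two.

x_12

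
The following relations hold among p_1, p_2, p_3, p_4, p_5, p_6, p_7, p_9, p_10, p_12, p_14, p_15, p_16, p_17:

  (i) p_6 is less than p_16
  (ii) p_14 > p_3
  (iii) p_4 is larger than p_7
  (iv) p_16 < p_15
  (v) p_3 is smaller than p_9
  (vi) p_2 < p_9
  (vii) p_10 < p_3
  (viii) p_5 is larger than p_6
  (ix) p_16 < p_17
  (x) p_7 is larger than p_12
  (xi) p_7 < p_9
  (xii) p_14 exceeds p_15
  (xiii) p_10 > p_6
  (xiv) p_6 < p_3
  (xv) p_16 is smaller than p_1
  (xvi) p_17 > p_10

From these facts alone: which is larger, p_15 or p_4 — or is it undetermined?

undetermined

Following every chain through p_15: above p_15 we get p_14; below p_15 we get p_6, p_16.
p_4 is not reached, and no chain runs the other way from p_4 to p_15.
So the given relations leave the order of p_15 and p_4 undetermined.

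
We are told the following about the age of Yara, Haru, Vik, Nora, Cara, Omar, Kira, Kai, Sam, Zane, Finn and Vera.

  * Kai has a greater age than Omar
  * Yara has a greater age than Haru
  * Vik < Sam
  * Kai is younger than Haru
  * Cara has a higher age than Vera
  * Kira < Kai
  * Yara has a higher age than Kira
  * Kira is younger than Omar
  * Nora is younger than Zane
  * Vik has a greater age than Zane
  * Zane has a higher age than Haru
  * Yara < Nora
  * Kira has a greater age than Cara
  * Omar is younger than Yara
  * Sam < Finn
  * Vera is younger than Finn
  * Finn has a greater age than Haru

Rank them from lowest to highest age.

Each adjacent pair is fixed by a given relation: Vera < Cara; Cara < Kira; Kira < Omar; Omar < Kai; Kai < Haru; Haru < Yara; Yara < Nora; Nora < Zane; Zane < Vik; Vik < Sam; Sam < Finn. Chaining them end to end gives the full order.

Vera < Cara < Kira < Omar < Kai < Haru < Yara < Nora < Zane < Vik < Sam < Finn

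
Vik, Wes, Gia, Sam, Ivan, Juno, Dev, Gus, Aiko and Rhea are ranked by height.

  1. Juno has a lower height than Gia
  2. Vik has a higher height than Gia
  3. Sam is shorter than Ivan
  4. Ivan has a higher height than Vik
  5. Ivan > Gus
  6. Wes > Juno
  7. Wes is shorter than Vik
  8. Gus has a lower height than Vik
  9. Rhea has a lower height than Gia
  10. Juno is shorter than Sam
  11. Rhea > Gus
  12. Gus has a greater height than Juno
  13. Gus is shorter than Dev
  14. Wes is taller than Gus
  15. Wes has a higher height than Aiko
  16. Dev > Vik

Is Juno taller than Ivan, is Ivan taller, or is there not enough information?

Ivan

Juno < Gus and Gus < Rhea give Juno < Rhea.
Then Rhea < Gia extends the chain to Gia.
With Gia < Vik: Juno < Gus < Rhea < Gia < Vik.
With Vik < Ivan: Juno < Gus < Rhea < Gia < Vik < Ivan.
So Ivan is taller.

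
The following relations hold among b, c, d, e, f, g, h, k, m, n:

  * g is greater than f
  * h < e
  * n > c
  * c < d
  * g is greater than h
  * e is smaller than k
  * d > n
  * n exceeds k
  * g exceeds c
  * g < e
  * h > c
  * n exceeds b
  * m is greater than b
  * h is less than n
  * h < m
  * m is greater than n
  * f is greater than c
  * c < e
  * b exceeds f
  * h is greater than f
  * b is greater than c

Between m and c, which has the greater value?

m

c < f and f < h give c < h.
Then h < g extends the chain to g.
Then g < e extends the chain to e.
With e < k: c < f < h < g < e < k.
With k < n: c < f < h < g < e < k < n.
With n < m: c < f < h < g < e < k < n < m.
So c < m; m is the larger of the two.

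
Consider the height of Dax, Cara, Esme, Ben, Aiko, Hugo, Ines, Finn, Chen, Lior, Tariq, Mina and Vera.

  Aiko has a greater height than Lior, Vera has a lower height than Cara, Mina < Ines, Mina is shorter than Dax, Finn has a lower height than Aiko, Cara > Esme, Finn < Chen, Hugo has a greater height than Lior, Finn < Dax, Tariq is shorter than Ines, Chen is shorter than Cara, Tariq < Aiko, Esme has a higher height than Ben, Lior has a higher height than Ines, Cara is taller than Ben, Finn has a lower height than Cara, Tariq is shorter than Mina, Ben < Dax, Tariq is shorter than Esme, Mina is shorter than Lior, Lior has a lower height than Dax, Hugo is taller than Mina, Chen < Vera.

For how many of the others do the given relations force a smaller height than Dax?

6

The elements the relations force below Dax are Tariq, Finn, Mina, Ines, Lior, Ben — no chain reaches any other.
That is 6.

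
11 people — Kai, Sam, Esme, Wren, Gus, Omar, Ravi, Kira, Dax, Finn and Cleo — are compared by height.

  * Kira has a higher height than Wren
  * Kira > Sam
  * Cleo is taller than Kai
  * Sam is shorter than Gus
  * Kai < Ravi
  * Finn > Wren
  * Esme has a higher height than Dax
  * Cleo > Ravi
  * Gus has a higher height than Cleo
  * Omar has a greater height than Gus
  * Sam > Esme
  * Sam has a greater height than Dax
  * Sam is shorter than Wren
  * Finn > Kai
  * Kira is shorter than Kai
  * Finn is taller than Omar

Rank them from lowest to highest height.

The consecutive links are each given: Dax < Esme; Esme < Sam; Sam < Wren; Wren < Kira; Kira < Kai; Kai < Ravi; Ravi < Cleo; Cleo < Gus; Gus < Omar; Omar < Finn.

Dax < Esme < Sam < Wren < Kira < Kai < Ravi < Cleo < Gus < Omar < Finn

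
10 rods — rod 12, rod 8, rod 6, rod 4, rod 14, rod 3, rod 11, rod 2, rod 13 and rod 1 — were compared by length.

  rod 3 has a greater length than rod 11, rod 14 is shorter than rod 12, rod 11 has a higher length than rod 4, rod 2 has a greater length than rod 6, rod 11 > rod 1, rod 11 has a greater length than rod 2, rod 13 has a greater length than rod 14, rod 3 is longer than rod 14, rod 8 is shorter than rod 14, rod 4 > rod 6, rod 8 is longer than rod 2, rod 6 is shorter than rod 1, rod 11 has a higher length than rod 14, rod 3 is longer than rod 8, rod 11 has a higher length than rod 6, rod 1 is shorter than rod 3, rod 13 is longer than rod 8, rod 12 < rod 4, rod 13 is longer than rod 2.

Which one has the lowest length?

rod 6

Chaining upward from rod 6: directly above it, rod 1, rod 2, rod 4, rod 11; then rod 8, rod 13, rod 3; then rod 14; then rod 12.
That covers every other element, and nothing is given below rod 6, so rod 6 is the lowest length.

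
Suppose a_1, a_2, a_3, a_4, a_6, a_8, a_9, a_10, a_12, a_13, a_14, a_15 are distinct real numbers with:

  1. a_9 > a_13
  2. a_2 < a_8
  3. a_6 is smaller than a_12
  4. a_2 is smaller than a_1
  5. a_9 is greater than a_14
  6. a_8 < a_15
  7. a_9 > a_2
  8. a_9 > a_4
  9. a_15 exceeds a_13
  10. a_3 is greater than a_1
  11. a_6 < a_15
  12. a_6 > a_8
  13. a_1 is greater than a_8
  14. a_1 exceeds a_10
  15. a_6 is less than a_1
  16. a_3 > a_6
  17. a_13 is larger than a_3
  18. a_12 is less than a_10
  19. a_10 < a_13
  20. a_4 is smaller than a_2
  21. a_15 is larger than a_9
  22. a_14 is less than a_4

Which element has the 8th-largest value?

Piecing the relations together gives one ordering: a_14 < a_4 < a_2 < a_8 < a_6 < a_12 < a_10 < a_1 < a_3 < a_13 < a_9 < a_15.
The 8th largest is a_6.

a_6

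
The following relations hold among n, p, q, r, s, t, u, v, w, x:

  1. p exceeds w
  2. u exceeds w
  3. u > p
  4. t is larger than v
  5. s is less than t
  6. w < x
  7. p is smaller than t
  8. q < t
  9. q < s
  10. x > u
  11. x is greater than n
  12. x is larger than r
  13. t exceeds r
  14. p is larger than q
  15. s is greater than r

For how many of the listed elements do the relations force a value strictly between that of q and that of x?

2

The relations place q below x. An element lies strictly between them when it is forced above q and also forced below x.
Above q: {s, p, u, t}. Below x: {r, w, p, u, n}.
Intersection: {p, u} — 2.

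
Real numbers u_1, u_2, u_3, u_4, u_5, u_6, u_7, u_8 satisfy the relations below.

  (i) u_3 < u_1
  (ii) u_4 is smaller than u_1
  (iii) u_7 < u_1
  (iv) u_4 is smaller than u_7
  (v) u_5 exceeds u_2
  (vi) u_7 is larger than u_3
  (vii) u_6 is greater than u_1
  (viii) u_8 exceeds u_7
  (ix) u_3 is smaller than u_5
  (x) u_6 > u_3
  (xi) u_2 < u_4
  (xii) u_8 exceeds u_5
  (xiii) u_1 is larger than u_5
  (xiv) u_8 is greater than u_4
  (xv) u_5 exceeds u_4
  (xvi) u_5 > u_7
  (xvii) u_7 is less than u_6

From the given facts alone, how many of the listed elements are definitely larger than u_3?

Directly above u_3: u_7, u_5, u_1, u_6.
One step further: u_8 (5 so far).
Nothing else is reachable above u_3; 5 in all.

5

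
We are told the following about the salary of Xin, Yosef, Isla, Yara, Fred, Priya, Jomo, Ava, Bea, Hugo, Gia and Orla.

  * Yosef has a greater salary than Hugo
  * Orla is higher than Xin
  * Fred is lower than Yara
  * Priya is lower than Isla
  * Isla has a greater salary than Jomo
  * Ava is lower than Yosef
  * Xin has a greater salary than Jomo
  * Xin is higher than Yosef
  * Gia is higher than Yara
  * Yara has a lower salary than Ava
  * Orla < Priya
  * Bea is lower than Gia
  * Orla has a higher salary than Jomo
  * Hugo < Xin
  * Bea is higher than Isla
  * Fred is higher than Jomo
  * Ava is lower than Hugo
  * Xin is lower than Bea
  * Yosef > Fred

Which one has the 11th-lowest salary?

Bea

The consecutive relations fix a unique order: Jomo < Fred < Yara < Ava < Hugo < Yosef < Xin < Orla < Priya < Isla < Bea < Gia.
The 11th smallest is Bea.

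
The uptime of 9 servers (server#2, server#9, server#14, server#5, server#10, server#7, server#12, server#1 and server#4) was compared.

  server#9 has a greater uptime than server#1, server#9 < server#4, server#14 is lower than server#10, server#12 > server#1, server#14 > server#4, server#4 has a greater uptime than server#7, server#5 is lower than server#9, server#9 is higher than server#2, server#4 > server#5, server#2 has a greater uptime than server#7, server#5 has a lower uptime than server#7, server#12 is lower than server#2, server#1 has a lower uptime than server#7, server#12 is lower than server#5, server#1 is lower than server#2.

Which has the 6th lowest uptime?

Chaining the given pairs: server#1 < server#12 < server#5 < server#7 < server#2 < server#9 < server#4 < server#14 < server#10.
Counting 6 from the smallest end gives server#9.

server#9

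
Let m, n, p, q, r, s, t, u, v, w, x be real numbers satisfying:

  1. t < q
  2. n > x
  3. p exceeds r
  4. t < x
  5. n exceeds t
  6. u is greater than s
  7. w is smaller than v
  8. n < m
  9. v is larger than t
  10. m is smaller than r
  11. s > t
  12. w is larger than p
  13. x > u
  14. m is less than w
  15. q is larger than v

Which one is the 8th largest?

x

Piecing the relations together gives one ordering: t < s < u < x < n < m < r < p < w < v < q.
Counting 8 from the largest end gives x.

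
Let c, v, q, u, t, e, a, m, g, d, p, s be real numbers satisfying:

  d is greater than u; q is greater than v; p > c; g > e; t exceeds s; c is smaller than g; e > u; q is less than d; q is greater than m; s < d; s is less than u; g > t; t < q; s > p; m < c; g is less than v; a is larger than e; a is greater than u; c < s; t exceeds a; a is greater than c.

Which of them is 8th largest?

Piecing the relations together gives one ordering: m < c < p < s < u < e < a < t < g < v < q < d.
The 8th largest is u.

u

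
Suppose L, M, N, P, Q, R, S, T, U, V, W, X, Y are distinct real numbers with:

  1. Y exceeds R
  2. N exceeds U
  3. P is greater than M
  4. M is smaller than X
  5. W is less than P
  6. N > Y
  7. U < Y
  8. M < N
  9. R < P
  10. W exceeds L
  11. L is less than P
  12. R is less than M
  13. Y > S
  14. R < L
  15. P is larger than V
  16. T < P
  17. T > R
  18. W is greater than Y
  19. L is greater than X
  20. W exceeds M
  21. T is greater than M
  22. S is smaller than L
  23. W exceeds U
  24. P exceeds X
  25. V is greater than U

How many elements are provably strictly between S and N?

1

The relations place S below N. An element lies strictly between them when it is forced above S and also forced below N.
Above S: {L, Y, W, P}. Below N: {U, R, M, Y}.
Intersection: {Y} — 1.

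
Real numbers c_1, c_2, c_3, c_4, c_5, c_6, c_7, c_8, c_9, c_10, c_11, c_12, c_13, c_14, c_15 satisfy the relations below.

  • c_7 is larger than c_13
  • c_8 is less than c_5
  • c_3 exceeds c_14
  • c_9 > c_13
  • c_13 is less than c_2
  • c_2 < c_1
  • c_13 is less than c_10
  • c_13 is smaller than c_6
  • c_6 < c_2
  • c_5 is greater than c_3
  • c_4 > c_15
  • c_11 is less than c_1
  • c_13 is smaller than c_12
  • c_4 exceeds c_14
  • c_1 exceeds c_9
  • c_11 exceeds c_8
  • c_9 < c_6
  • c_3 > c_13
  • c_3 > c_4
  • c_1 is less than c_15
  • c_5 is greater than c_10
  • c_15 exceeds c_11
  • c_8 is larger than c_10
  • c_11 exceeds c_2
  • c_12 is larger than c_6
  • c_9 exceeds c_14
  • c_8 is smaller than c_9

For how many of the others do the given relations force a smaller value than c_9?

4

The elements the relations force below c_9 are c_14, c_13, c_10, c_8 — no chain reaches any other.
That is 4.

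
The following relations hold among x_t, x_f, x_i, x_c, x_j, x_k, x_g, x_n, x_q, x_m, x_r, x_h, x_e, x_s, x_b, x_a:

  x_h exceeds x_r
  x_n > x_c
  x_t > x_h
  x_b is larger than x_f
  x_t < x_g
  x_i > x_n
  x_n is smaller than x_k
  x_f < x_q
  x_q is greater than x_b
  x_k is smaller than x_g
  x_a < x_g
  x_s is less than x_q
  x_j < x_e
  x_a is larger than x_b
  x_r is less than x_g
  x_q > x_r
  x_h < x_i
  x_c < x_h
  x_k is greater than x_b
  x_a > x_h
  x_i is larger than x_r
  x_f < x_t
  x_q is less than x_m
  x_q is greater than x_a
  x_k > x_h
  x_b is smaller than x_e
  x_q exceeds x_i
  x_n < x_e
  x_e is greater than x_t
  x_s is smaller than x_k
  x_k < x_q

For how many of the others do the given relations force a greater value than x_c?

The elements the relations force above x_c are x_h, x_n, x_k, x_i, x_t, x_a, x_g, x_q, x_m, x_e — no chain reaches any other.
That is 10.

10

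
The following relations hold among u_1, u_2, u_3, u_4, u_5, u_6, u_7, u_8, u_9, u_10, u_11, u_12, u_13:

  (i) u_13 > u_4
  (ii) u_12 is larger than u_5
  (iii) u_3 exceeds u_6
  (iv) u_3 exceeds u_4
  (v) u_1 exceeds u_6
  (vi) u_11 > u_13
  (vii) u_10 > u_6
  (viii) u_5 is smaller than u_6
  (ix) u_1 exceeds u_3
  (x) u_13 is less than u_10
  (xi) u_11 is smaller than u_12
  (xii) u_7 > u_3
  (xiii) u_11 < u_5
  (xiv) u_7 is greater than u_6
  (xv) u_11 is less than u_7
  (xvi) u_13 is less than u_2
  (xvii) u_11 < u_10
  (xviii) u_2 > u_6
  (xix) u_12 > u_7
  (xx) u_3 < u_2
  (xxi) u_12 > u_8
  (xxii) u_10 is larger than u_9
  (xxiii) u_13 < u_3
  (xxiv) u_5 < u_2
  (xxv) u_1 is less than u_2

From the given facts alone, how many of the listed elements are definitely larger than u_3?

4

From u_3 the given relations immediately reach u_7, u_1, u_2.
From those, u_12 — 4 in total.
No other element is forced above u_3 by the given relations, so the count is 4.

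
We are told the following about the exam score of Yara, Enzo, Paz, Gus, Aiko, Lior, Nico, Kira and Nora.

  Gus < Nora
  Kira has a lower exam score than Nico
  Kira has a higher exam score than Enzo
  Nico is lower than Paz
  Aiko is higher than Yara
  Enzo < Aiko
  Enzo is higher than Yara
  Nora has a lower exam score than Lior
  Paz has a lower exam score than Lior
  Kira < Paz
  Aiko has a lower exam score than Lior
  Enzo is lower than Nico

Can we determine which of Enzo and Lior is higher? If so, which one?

Lior

The relevant relations are Enzo < Kira; Kira < Nico; Nico < Paz; Paz < Lior.
Chaining these gives Enzo < Kira < Nico < Paz < Lior.
So Lior is higher.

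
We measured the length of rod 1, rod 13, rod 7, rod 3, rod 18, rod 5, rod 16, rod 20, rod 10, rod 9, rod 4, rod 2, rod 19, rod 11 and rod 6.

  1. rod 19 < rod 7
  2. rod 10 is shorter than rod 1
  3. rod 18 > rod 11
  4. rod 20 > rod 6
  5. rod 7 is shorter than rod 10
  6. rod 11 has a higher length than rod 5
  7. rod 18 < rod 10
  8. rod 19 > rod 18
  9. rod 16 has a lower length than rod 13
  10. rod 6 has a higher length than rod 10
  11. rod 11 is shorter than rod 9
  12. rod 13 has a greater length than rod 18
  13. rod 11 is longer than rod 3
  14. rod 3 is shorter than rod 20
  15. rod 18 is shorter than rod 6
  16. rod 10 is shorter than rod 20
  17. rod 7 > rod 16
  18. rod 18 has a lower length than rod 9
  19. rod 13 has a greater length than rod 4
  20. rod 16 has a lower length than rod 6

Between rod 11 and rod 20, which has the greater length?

Link the given pairs in sequence: rod 11 < rod 18; rod 18 < rod 19; rod 19 < rod 7; rod 7 < rod 10; rod 10 < rod 6; rod 6 < rod 20.
Together: rod 11 < rod 18 < rod 19 < rod 7 < rod 10 < rod 6 < rod 20.
So rod 11 < rod 20; rod 20 is the longer of the two.

rod 20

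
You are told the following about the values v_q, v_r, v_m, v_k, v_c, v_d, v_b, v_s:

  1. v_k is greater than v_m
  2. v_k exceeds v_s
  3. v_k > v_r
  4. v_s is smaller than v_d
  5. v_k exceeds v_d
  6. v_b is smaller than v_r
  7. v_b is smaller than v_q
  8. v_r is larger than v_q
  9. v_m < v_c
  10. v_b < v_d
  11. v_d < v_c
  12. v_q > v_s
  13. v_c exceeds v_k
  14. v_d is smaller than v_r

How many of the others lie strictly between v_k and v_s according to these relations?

Chaining upward from v_s reaches: v_q, v_d, v_r, v_c.
Chaining downward from v_k reaches: v_b, v_q, v_d, v_m, v_r.
Strictly between v_s and v_k are those in both lists: v_q, v_d, v_r — 3 elements.

3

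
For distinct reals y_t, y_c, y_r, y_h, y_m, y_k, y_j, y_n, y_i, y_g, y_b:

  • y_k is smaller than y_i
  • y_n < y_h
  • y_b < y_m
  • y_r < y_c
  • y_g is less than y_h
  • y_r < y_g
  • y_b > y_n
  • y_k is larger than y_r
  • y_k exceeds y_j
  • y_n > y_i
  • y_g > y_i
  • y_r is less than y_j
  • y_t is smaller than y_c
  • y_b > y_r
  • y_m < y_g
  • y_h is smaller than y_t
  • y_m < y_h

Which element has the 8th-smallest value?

Piecing the relations together gives one ordering: y_r < y_j < y_k < y_i < y_n < y_b < y_m < y_g < y_h < y_t < y_c.
Counting 8 from the smallest end gives y_g.

y_g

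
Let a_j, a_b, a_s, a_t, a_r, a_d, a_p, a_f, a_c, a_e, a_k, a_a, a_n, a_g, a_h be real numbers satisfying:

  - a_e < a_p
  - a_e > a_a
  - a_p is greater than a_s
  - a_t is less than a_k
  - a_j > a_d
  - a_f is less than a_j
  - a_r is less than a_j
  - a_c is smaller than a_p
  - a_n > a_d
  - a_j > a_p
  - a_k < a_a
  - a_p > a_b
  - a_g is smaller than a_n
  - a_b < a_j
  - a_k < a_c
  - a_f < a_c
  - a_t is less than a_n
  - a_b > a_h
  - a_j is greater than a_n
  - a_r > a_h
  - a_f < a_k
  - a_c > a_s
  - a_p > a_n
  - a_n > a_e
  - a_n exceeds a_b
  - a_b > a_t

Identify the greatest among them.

a_j

a_t is not greatest since a_t < a_k; a_f is not greatest since a_f < a_k; a_k is not greatest since a_k < a_c; a_g is not greatest since a_g < a_n; a_a is not greatest since a_a < a_e; a_h is not greatest since a_h < a_b; a_s is not greatest since a_s < a_c; a_d is not greatest since a_d < a_n; a_e is not greatest since a_e < a_n; a_b is not greatest since a_b < a_j; a_n is not greatest since a_n < a_j; a_c is not greatest since a_c < a_p; a_r is not greatest since a_r < a_j; a_p is not greatest since a_p < a_j.
Only a_j has nothing above it, so a_j is the greatest.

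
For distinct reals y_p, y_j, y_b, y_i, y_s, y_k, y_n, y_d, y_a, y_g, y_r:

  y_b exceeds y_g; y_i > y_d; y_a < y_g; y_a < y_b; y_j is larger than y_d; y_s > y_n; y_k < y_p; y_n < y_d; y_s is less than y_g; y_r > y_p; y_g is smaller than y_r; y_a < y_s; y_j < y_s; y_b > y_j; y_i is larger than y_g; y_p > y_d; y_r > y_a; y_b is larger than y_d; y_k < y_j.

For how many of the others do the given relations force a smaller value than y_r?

Directly below y_r: y_a, y_g, y_p.
One step further: y_k, y_d, y_s (6 so far).
One step further: y_n, y_j (8 so far).
Nothing else is reachable below y_r; 8 in all.

8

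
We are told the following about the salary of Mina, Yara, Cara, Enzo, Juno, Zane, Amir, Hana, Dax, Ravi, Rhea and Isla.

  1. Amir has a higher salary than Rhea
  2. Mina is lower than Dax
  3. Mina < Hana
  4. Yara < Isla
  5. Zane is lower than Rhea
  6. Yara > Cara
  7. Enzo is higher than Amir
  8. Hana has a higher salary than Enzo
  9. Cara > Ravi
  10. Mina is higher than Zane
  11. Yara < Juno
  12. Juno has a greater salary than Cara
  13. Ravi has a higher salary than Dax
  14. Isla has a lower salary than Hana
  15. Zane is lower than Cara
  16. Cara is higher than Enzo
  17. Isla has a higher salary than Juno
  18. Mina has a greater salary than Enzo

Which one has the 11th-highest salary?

Rhea

The consecutive relations fix a unique order: Zane < Rhea < Amir < Enzo < Mina < Dax < Ravi < Cara < Yara < Juno < Isla < Hana.
Counting 11 from the largest end gives Rhea.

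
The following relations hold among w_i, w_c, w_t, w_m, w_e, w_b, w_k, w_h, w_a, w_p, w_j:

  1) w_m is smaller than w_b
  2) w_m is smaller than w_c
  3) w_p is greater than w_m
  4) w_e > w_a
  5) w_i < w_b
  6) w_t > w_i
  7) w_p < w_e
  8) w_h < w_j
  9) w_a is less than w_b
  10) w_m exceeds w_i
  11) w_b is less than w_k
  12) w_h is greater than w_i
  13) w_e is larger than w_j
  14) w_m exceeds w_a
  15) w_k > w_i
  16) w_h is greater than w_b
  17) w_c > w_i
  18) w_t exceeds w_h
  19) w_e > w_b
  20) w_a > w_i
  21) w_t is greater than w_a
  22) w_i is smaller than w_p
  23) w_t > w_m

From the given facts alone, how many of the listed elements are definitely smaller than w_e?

From w_e the given relations immediately reach w_a, w_b, w_p, w_j.
From those, w_i, w_m, w_h — 7 in total.
Nothing else is reachable below w_e; 7 in all.

7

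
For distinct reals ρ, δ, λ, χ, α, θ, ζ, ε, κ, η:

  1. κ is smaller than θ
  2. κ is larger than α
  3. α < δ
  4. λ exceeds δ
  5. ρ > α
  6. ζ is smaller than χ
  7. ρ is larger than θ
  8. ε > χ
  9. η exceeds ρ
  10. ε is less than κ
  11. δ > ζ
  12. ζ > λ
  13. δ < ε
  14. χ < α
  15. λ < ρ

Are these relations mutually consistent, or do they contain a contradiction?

inconsistent

Chaining the given relations yields λ < ζ < χ < α < δ, so λ < δ. But one relation states δ < λ. These cannot both hold.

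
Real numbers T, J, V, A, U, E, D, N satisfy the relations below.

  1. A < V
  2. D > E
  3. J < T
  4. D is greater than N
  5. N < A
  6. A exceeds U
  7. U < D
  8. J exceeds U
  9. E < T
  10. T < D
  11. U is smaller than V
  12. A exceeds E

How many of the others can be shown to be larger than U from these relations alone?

The elements the relations force above U are A, J, T, D, V — no chain reaches any other.
That is 5.

5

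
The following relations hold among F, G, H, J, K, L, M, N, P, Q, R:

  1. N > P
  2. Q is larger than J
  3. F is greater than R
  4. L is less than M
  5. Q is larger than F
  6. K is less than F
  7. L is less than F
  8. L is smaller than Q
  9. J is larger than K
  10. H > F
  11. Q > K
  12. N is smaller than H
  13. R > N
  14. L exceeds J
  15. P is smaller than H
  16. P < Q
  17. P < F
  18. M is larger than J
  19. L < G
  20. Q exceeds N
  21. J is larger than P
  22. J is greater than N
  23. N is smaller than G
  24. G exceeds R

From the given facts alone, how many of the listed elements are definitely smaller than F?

From F the given relations immediately reach P, K, L, R.
From those, N, J — 6 in total.
No other element is forced below F by the given relations, so the count is 6.

6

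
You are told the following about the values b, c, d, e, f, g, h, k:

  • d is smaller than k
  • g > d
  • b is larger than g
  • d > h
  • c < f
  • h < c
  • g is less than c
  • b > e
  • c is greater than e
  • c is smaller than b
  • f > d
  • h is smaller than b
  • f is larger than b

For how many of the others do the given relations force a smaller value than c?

4

From c the given relations immediately reach h, e, g.
From those, d — 4 in total.
No other element is forced below c by the given relations, so the count is 4.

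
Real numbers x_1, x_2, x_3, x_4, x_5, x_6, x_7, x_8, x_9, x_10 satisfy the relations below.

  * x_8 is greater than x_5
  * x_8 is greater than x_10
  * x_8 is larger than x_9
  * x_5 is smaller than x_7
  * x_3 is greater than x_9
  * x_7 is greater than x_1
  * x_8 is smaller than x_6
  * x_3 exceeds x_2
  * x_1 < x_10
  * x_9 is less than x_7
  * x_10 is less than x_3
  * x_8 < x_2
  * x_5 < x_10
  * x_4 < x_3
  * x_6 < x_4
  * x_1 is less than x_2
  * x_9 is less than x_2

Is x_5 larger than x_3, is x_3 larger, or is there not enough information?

x_3

The relevant relations are x_5 < x_8; x_8 < x_6; x_6 < x_4; x_4 < x_3.
Together: x_5 < x_8 < x_6 < x_4 < x_3.
So x_3 is larger.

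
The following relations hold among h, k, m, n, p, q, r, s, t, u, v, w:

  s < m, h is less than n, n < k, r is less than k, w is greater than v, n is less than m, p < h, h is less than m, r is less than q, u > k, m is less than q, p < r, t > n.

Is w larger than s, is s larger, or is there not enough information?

Following every chain through s: above s we get m, q.
w is not reached, and no chain runs the other way from w to s.
So the given relations leave the order of s and w undetermined.

undetermined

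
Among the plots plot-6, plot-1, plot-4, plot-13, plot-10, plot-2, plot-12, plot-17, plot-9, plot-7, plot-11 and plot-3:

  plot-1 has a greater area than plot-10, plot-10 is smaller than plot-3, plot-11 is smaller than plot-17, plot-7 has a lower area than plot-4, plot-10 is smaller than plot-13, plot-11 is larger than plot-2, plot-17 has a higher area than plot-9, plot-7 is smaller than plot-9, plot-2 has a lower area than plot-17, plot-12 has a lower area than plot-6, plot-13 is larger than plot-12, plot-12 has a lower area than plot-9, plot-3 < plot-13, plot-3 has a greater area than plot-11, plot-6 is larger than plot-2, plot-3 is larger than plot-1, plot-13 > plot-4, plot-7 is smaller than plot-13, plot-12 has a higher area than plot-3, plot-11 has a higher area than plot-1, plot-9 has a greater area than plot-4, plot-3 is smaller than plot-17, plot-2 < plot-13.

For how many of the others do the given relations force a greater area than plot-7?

From plot-7 the given relations immediately reach plot-4, plot-9, plot-13.
From those, plot-17 — 4 in total.
Nothing else is reachable above plot-7; 4 in all.

4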